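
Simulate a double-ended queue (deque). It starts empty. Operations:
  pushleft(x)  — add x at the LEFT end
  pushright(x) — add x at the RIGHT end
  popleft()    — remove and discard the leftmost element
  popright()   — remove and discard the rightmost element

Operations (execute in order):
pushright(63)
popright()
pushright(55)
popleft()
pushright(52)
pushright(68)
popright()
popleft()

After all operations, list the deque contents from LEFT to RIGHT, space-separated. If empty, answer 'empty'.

Answer: empty

Derivation:
pushright(63): [63]
popright(): []
pushright(55): [55]
popleft(): []
pushright(52): [52]
pushright(68): [52, 68]
popright(): [52]
popleft(): []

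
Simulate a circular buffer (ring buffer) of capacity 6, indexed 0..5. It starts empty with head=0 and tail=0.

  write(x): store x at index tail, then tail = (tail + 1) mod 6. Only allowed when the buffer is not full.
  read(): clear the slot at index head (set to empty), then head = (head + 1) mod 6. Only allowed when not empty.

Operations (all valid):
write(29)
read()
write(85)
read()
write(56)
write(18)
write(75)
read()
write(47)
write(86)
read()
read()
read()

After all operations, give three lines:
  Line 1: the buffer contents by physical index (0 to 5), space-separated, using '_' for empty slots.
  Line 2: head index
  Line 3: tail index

Answer: 86 _ _ _ _ _
0
1

Derivation:
write(29): buf=[29 _ _ _ _ _], head=0, tail=1, size=1
read(): buf=[_ _ _ _ _ _], head=1, tail=1, size=0
write(85): buf=[_ 85 _ _ _ _], head=1, tail=2, size=1
read(): buf=[_ _ _ _ _ _], head=2, tail=2, size=0
write(56): buf=[_ _ 56 _ _ _], head=2, tail=3, size=1
write(18): buf=[_ _ 56 18 _ _], head=2, tail=4, size=2
write(75): buf=[_ _ 56 18 75 _], head=2, tail=5, size=3
read(): buf=[_ _ _ 18 75 _], head=3, tail=5, size=2
write(47): buf=[_ _ _ 18 75 47], head=3, tail=0, size=3
write(86): buf=[86 _ _ 18 75 47], head=3, tail=1, size=4
read(): buf=[86 _ _ _ 75 47], head=4, tail=1, size=3
read(): buf=[86 _ _ _ _ 47], head=5, tail=1, size=2
read(): buf=[86 _ _ _ _ _], head=0, tail=1, size=1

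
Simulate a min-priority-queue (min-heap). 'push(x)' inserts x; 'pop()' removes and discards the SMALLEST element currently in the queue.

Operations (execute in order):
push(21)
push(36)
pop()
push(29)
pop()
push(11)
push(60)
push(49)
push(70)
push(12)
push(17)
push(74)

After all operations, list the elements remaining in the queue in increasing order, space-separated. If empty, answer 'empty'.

Answer: 11 12 17 36 49 60 70 74

Derivation:
push(21): heap contents = [21]
push(36): heap contents = [21, 36]
pop() → 21: heap contents = [36]
push(29): heap contents = [29, 36]
pop() → 29: heap contents = [36]
push(11): heap contents = [11, 36]
push(60): heap contents = [11, 36, 60]
push(49): heap contents = [11, 36, 49, 60]
push(70): heap contents = [11, 36, 49, 60, 70]
push(12): heap contents = [11, 12, 36, 49, 60, 70]
push(17): heap contents = [11, 12, 17, 36, 49, 60, 70]
push(74): heap contents = [11, 12, 17, 36, 49, 60, 70, 74]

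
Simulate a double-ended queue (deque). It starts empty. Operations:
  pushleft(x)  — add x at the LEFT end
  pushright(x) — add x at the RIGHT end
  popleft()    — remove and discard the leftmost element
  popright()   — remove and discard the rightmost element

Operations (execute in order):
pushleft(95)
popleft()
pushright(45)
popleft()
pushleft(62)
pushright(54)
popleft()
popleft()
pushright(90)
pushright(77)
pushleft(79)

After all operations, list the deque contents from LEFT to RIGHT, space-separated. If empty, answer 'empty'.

Answer: 79 90 77

Derivation:
pushleft(95): [95]
popleft(): []
pushright(45): [45]
popleft(): []
pushleft(62): [62]
pushright(54): [62, 54]
popleft(): [54]
popleft(): []
pushright(90): [90]
pushright(77): [90, 77]
pushleft(79): [79, 90, 77]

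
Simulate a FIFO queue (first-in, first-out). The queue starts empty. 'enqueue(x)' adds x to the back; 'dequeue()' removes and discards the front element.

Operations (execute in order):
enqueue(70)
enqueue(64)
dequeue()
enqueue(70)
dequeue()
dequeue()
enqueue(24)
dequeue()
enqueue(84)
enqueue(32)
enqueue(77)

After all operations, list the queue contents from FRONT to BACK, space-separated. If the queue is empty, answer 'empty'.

Answer: 84 32 77

Derivation:
enqueue(70): [70]
enqueue(64): [70, 64]
dequeue(): [64]
enqueue(70): [64, 70]
dequeue(): [70]
dequeue(): []
enqueue(24): [24]
dequeue(): []
enqueue(84): [84]
enqueue(32): [84, 32]
enqueue(77): [84, 32, 77]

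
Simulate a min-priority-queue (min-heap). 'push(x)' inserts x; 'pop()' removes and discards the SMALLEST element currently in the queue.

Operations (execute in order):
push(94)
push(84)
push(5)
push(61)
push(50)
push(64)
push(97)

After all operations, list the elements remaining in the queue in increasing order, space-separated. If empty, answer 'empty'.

Answer: 5 50 61 64 84 94 97

Derivation:
push(94): heap contents = [94]
push(84): heap contents = [84, 94]
push(5): heap contents = [5, 84, 94]
push(61): heap contents = [5, 61, 84, 94]
push(50): heap contents = [5, 50, 61, 84, 94]
push(64): heap contents = [5, 50, 61, 64, 84, 94]
push(97): heap contents = [5, 50, 61, 64, 84, 94, 97]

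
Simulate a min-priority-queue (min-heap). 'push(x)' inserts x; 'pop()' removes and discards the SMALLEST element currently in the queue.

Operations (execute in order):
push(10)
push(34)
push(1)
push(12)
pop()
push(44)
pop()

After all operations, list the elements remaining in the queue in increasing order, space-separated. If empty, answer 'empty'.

Answer: 12 34 44

Derivation:
push(10): heap contents = [10]
push(34): heap contents = [10, 34]
push(1): heap contents = [1, 10, 34]
push(12): heap contents = [1, 10, 12, 34]
pop() → 1: heap contents = [10, 12, 34]
push(44): heap contents = [10, 12, 34, 44]
pop() → 10: heap contents = [12, 34, 44]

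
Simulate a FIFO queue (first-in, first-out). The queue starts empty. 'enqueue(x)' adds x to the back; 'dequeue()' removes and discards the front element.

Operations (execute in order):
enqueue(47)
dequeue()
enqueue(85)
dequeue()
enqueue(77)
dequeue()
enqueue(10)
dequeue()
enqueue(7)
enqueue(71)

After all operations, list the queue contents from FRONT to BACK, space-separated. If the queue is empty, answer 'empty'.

Answer: 7 71

Derivation:
enqueue(47): [47]
dequeue(): []
enqueue(85): [85]
dequeue(): []
enqueue(77): [77]
dequeue(): []
enqueue(10): [10]
dequeue(): []
enqueue(7): [7]
enqueue(71): [7, 71]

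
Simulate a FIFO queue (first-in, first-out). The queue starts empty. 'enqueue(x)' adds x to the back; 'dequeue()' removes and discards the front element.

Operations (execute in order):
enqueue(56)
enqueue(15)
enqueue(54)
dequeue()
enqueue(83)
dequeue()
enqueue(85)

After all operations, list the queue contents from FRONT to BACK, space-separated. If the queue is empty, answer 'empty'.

Answer: 54 83 85

Derivation:
enqueue(56): [56]
enqueue(15): [56, 15]
enqueue(54): [56, 15, 54]
dequeue(): [15, 54]
enqueue(83): [15, 54, 83]
dequeue(): [54, 83]
enqueue(85): [54, 83, 85]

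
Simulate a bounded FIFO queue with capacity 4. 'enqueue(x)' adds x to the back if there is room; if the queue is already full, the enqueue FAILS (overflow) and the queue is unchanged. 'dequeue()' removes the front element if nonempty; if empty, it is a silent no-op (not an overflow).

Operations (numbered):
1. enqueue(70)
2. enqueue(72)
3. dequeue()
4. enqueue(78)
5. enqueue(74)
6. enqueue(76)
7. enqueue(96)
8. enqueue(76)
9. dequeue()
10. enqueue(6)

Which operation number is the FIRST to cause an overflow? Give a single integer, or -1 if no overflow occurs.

Answer: 7

Derivation:
1. enqueue(70): size=1
2. enqueue(72): size=2
3. dequeue(): size=1
4. enqueue(78): size=2
5. enqueue(74): size=3
6. enqueue(76): size=4
7. enqueue(96): size=4=cap → OVERFLOW (fail)
8. enqueue(76): size=4=cap → OVERFLOW (fail)
9. dequeue(): size=3
10. enqueue(6): size=4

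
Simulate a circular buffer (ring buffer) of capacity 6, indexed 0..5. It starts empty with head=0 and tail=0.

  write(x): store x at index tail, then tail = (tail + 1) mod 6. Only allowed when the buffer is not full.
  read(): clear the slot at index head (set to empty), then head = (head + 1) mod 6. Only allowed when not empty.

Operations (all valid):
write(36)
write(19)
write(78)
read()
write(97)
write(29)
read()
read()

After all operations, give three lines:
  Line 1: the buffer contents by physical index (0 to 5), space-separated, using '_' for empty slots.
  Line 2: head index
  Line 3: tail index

write(36): buf=[36 _ _ _ _ _], head=0, tail=1, size=1
write(19): buf=[36 19 _ _ _ _], head=0, tail=2, size=2
write(78): buf=[36 19 78 _ _ _], head=0, tail=3, size=3
read(): buf=[_ 19 78 _ _ _], head=1, tail=3, size=2
write(97): buf=[_ 19 78 97 _ _], head=1, tail=4, size=3
write(29): buf=[_ 19 78 97 29 _], head=1, tail=5, size=4
read(): buf=[_ _ 78 97 29 _], head=2, tail=5, size=3
read(): buf=[_ _ _ 97 29 _], head=3, tail=5, size=2

Answer: _ _ _ 97 29 _
3
5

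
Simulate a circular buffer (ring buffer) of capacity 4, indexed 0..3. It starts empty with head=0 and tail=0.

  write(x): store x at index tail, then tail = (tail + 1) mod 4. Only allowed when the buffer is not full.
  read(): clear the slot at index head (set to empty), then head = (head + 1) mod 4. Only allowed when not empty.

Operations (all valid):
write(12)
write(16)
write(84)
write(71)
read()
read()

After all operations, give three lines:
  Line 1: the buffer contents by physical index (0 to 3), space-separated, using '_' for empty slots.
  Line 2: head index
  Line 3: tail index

write(12): buf=[12 _ _ _], head=0, tail=1, size=1
write(16): buf=[12 16 _ _], head=0, tail=2, size=2
write(84): buf=[12 16 84 _], head=0, tail=3, size=3
write(71): buf=[12 16 84 71], head=0, tail=0, size=4
read(): buf=[_ 16 84 71], head=1, tail=0, size=3
read(): buf=[_ _ 84 71], head=2, tail=0, size=2

Answer: _ _ 84 71
2
0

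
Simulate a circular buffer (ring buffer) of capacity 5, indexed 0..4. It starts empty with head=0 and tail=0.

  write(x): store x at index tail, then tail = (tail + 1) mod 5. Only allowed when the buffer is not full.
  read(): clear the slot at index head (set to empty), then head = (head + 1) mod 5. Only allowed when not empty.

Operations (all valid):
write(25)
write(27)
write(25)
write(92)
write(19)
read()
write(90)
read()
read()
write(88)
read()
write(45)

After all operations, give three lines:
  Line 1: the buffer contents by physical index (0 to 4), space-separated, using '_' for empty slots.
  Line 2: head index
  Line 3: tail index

write(25): buf=[25 _ _ _ _], head=0, tail=1, size=1
write(27): buf=[25 27 _ _ _], head=0, tail=2, size=2
write(25): buf=[25 27 25 _ _], head=0, tail=3, size=3
write(92): buf=[25 27 25 92 _], head=0, tail=4, size=4
write(19): buf=[25 27 25 92 19], head=0, tail=0, size=5
read(): buf=[_ 27 25 92 19], head=1, tail=0, size=4
write(90): buf=[90 27 25 92 19], head=1, tail=1, size=5
read(): buf=[90 _ 25 92 19], head=2, tail=1, size=4
read(): buf=[90 _ _ 92 19], head=3, tail=1, size=3
write(88): buf=[90 88 _ 92 19], head=3, tail=2, size=4
read(): buf=[90 88 _ _ 19], head=4, tail=2, size=3
write(45): buf=[90 88 45 _ 19], head=4, tail=3, size=4

Answer: 90 88 45 _ 19
4
3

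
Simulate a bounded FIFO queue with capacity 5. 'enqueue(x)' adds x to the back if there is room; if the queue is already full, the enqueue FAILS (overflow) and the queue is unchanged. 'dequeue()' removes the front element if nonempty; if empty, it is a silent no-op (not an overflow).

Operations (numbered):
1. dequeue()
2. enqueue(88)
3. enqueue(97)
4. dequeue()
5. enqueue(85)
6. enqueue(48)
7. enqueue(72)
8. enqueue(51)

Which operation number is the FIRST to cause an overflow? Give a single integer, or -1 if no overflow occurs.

1. dequeue(): empty, no-op, size=0
2. enqueue(88): size=1
3. enqueue(97): size=2
4. dequeue(): size=1
5. enqueue(85): size=2
6. enqueue(48): size=3
7. enqueue(72): size=4
8. enqueue(51): size=5

Answer: -1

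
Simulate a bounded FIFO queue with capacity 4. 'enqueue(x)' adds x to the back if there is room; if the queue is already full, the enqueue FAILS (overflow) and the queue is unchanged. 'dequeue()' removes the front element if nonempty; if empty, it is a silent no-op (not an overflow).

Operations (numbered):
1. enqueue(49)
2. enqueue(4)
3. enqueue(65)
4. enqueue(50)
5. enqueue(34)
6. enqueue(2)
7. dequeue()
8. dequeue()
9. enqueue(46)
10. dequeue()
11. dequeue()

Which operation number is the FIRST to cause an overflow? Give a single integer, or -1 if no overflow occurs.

1. enqueue(49): size=1
2. enqueue(4): size=2
3. enqueue(65): size=3
4. enqueue(50): size=4
5. enqueue(34): size=4=cap → OVERFLOW (fail)
6. enqueue(2): size=4=cap → OVERFLOW (fail)
7. dequeue(): size=3
8. dequeue(): size=2
9. enqueue(46): size=3
10. dequeue(): size=2
11. dequeue(): size=1

Answer: 5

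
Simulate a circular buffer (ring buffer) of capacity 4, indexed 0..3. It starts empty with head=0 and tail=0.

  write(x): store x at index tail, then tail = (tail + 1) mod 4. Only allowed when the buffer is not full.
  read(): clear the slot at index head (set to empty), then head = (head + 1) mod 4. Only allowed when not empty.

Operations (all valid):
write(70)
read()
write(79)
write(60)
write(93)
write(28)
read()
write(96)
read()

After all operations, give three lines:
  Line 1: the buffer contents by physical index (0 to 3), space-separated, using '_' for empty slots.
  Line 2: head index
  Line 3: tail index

write(70): buf=[70 _ _ _], head=0, tail=1, size=1
read(): buf=[_ _ _ _], head=1, tail=1, size=0
write(79): buf=[_ 79 _ _], head=1, tail=2, size=1
write(60): buf=[_ 79 60 _], head=1, tail=3, size=2
write(93): buf=[_ 79 60 93], head=1, tail=0, size=3
write(28): buf=[28 79 60 93], head=1, tail=1, size=4
read(): buf=[28 _ 60 93], head=2, tail=1, size=3
write(96): buf=[28 96 60 93], head=2, tail=2, size=4
read(): buf=[28 96 _ 93], head=3, tail=2, size=3

Answer: 28 96 _ 93
3
2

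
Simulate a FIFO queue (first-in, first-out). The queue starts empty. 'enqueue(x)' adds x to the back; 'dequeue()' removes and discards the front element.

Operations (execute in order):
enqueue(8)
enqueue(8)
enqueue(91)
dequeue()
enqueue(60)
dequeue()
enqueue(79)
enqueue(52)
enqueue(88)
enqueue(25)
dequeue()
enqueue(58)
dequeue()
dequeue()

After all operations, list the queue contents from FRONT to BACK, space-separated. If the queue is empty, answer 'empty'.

enqueue(8): [8]
enqueue(8): [8, 8]
enqueue(91): [8, 8, 91]
dequeue(): [8, 91]
enqueue(60): [8, 91, 60]
dequeue(): [91, 60]
enqueue(79): [91, 60, 79]
enqueue(52): [91, 60, 79, 52]
enqueue(88): [91, 60, 79, 52, 88]
enqueue(25): [91, 60, 79, 52, 88, 25]
dequeue(): [60, 79, 52, 88, 25]
enqueue(58): [60, 79, 52, 88, 25, 58]
dequeue(): [79, 52, 88, 25, 58]
dequeue(): [52, 88, 25, 58]

Answer: 52 88 25 58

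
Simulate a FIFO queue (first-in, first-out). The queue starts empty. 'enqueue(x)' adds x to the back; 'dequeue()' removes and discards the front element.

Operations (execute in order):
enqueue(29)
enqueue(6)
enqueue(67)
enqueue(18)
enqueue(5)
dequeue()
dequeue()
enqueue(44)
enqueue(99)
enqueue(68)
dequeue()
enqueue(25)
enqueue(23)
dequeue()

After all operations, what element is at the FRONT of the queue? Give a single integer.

Answer: 5

Derivation:
enqueue(29): queue = [29]
enqueue(6): queue = [29, 6]
enqueue(67): queue = [29, 6, 67]
enqueue(18): queue = [29, 6, 67, 18]
enqueue(5): queue = [29, 6, 67, 18, 5]
dequeue(): queue = [6, 67, 18, 5]
dequeue(): queue = [67, 18, 5]
enqueue(44): queue = [67, 18, 5, 44]
enqueue(99): queue = [67, 18, 5, 44, 99]
enqueue(68): queue = [67, 18, 5, 44, 99, 68]
dequeue(): queue = [18, 5, 44, 99, 68]
enqueue(25): queue = [18, 5, 44, 99, 68, 25]
enqueue(23): queue = [18, 5, 44, 99, 68, 25, 23]
dequeue(): queue = [5, 44, 99, 68, 25, 23]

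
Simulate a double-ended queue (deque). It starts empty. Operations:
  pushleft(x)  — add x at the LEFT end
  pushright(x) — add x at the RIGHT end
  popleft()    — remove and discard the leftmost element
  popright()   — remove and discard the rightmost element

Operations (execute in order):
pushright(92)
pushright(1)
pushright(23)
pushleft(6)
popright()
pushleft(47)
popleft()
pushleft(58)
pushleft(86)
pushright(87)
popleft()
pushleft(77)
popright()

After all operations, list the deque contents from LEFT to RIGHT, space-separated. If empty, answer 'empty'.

pushright(92): [92]
pushright(1): [92, 1]
pushright(23): [92, 1, 23]
pushleft(6): [6, 92, 1, 23]
popright(): [6, 92, 1]
pushleft(47): [47, 6, 92, 1]
popleft(): [6, 92, 1]
pushleft(58): [58, 6, 92, 1]
pushleft(86): [86, 58, 6, 92, 1]
pushright(87): [86, 58, 6, 92, 1, 87]
popleft(): [58, 6, 92, 1, 87]
pushleft(77): [77, 58, 6, 92, 1, 87]
popright(): [77, 58, 6, 92, 1]

Answer: 77 58 6 92 1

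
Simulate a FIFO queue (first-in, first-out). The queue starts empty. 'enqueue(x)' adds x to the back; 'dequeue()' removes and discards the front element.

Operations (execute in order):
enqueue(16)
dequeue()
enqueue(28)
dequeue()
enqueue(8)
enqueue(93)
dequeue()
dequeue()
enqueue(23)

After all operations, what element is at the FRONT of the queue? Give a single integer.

enqueue(16): queue = [16]
dequeue(): queue = []
enqueue(28): queue = [28]
dequeue(): queue = []
enqueue(8): queue = [8]
enqueue(93): queue = [8, 93]
dequeue(): queue = [93]
dequeue(): queue = []
enqueue(23): queue = [23]

Answer: 23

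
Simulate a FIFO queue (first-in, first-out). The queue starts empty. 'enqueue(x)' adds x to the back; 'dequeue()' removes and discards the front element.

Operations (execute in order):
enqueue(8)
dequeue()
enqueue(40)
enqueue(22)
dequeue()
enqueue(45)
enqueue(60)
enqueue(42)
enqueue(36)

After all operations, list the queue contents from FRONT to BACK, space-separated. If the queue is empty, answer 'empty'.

Answer: 22 45 60 42 36

Derivation:
enqueue(8): [8]
dequeue(): []
enqueue(40): [40]
enqueue(22): [40, 22]
dequeue(): [22]
enqueue(45): [22, 45]
enqueue(60): [22, 45, 60]
enqueue(42): [22, 45, 60, 42]
enqueue(36): [22, 45, 60, 42, 36]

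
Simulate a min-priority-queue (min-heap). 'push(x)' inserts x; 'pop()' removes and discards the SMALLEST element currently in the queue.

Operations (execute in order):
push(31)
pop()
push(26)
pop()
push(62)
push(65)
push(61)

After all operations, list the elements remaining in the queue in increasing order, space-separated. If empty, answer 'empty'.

Answer: 61 62 65

Derivation:
push(31): heap contents = [31]
pop() → 31: heap contents = []
push(26): heap contents = [26]
pop() → 26: heap contents = []
push(62): heap contents = [62]
push(65): heap contents = [62, 65]
push(61): heap contents = [61, 62, 65]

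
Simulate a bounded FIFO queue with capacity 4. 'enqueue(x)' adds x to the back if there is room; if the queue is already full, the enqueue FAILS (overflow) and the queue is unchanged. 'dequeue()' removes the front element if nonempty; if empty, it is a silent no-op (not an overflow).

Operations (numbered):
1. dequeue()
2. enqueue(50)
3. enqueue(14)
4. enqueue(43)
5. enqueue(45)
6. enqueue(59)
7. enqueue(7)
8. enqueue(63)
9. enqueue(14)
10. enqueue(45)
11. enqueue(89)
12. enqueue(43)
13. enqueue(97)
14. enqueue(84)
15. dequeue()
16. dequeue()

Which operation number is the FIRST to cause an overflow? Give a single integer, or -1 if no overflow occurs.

1. dequeue(): empty, no-op, size=0
2. enqueue(50): size=1
3. enqueue(14): size=2
4. enqueue(43): size=3
5. enqueue(45): size=4
6. enqueue(59): size=4=cap → OVERFLOW (fail)
7. enqueue(7): size=4=cap → OVERFLOW (fail)
8. enqueue(63): size=4=cap → OVERFLOW (fail)
9. enqueue(14): size=4=cap → OVERFLOW (fail)
10. enqueue(45): size=4=cap → OVERFLOW (fail)
11. enqueue(89): size=4=cap → OVERFLOW (fail)
12. enqueue(43): size=4=cap → OVERFLOW (fail)
13. enqueue(97): size=4=cap → OVERFLOW (fail)
14. enqueue(84): size=4=cap → OVERFLOW (fail)
15. dequeue(): size=3
16. dequeue(): size=2

Answer: 6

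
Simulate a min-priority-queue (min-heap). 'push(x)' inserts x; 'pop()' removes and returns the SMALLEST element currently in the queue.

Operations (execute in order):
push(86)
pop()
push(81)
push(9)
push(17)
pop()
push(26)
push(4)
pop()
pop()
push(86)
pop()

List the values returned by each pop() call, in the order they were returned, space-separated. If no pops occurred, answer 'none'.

push(86): heap contents = [86]
pop() → 86: heap contents = []
push(81): heap contents = [81]
push(9): heap contents = [9, 81]
push(17): heap contents = [9, 17, 81]
pop() → 9: heap contents = [17, 81]
push(26): heap contents = [17, 26, 81]
push(4): heap contents = [4, 17, 26, 81]
pop() → 4: heap contents = [17, 26, 81]
pop() → 17: heap contents = [26, 81]
push(86): heap contents = [26, 81, 86]
pop() → 26: heap contents = [81, 86]

Answer: 86 9 4 17 26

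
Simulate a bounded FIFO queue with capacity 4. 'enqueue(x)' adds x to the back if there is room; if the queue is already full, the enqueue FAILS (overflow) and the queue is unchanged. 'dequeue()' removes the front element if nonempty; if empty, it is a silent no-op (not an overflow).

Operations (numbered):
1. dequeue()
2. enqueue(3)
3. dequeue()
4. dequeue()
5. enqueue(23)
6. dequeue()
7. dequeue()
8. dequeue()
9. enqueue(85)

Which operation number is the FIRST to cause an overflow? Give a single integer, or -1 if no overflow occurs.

Answer: -1

Derivation:
1. dequeue(): empty, no-op, size=0
2. enqueue(3): size=1
3. dequeue(): size=0
4. dequeue(): empty, no-op, size=0
5. enqueue(23): size=1
6. dequeue(): size=0
7. dequeue(): empty, no-op, size=0
8. dequeue(): empty, no-op, size=0
9. enqueue(85): size=1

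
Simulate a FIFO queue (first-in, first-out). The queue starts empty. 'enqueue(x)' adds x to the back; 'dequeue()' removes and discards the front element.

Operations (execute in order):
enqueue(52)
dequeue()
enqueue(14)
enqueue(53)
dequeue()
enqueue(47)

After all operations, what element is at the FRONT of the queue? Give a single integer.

enqueue(52): queue = [52]
dequeue(): queue = []
enqueue(14): queue = [14]
enqueue(53): queue = [14, 53]
dequeue(): queue = [53]
enqueue(47): queue = [53, 47]

Answer: 53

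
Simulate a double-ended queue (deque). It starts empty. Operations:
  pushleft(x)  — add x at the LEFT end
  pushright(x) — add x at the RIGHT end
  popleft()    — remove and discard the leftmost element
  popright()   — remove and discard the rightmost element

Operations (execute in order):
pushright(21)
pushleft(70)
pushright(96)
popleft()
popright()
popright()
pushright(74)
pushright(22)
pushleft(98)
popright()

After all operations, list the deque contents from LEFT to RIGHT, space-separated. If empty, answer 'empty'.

Answer: 98 74

Derivation:
pushright(21): [21]
pushleft(70): [70, 21]
pushright(96): [70, 21, 96]
popleft(): [21, 96]
popright(): [21]
popright(): []
pushright(74): [74]
pushright(22): [74, 22]
pushleft(98): [98, 74, 22]
popright(): [98, 74]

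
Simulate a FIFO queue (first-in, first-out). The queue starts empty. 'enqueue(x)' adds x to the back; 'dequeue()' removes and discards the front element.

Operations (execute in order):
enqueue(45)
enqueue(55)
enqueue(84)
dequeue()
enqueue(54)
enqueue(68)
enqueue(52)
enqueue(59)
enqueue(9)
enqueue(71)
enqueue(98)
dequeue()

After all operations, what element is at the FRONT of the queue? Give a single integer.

Answer: 84

Derivation:
enqueue(45): queue = [45]
enqueue(55): queue = [45, 55]
enqueue(84): queue = [45, 55, 84]
dequeue(): queue = [55, 84]
enqueue(54): queue = [55, 84, 54]
enqueue(68): queue = [55, 84, 54, 68]
enqueue(52): queue = [55, 84, 54, 68, 52]
enqueue(59): queue = [55, 84, 54, 68, 52, 59]
enqueue(9): queue = [55, 84, 54, 68, 52, 59, 9]
enqueue(71): queue = [55, 84, 54, 68, 52, 59, 9, 71]
enqueue(98): queue = [55, 84, 54, 68, 52, 59, 9, 71, 98]
dequeue(): queue = [84, 54, 68, 52, 59, 9, 71, 98]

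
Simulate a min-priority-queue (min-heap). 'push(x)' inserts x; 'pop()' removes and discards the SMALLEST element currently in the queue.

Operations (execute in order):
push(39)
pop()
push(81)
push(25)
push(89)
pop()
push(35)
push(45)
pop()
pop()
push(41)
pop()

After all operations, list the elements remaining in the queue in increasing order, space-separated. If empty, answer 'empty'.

Answer: 81 89

Derivation:
push(39): heap contents = [39]
pop() → 39: heap contents = []
push(81): heap contents = [81]
push(25): heap contents = [25, 81]
push(89): heap contents = [25, 81, 89]
pop() → 25: heap contents = [81, 89]
push(35): heap contents = [35, 81, 89]
push(45): heap contents = [35, 45, 81, 89]
pop() → 35: heap contents = [45, 81, 89]
pop() → 45: heap contents = [81, 89]
push(41): heap contents = [41, 81, 89]
pop() → 41: heap contents = [81, 89]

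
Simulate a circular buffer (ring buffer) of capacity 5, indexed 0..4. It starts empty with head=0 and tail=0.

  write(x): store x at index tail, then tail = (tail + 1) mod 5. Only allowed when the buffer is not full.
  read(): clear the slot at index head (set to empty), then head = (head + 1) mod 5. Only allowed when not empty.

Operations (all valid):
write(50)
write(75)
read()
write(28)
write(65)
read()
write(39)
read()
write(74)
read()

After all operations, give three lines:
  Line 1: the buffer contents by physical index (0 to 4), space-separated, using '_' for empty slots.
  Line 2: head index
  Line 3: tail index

write(50): buf=[50 _ _ _ _], head=0, tail=1, size=1
write(75): buf=[50 75 _ _ _], head=0, tail=2, size=2
read(): buf=[_ 75 _ _ _], head=1, tail=2, size=1
write(28): buf=[_ 75 28 _ _], head=1, tail=3, size=2
write(65): buf=[_ 75 28 65 _], head=1, tail=4, size=3
read(): buf=[_ _ 28 65 _], head=2, tail=4, size=2
write(39): buf=[_ _ 28 65 39], head=2, tail=0, size=3
read(): buf=[_ _ _ 65 39], head=3, tail=0, size=2
write(74): buf=[74 _ _ 65 39], head=3, tail=1, size=3
read(): buf=[74 _ _ _ 39], head=4, tail=1, size=2

Answer: 74 _ _ _ 39
4
1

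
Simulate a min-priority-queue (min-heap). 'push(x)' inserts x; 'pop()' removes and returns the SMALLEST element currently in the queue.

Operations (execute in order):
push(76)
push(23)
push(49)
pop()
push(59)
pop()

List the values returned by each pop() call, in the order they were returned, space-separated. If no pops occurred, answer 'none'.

Answer: 23 49

Derivation:
push(76): heap contents = [76]
push(23): heap contents = [23, 76]
push(49): heap contents = [23, 49, 76]
pop() → 23: heap contents = [49, 76]
push(59): heap contents = [49, 59, 76]
pop() → 49: heap contents = [59, 76]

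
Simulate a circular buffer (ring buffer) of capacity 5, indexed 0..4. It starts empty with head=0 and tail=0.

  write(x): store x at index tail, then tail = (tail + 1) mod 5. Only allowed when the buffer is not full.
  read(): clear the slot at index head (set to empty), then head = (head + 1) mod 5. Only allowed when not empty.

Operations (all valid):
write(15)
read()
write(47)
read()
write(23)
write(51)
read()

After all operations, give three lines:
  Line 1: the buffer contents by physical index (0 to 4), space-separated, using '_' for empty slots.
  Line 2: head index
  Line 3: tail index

write(15): buf=[15 _ _ _ _], head=0, tail=1, size=1
read(): buf=[_ _ _ _ _], head=1, tail=1, size=0
write(47): buf=[_ 47 _ _ _], head=1, tail=2, size=1
read(): buf=[_ _ _ _ _], head=2, tail=2, size=0
write(23): buf=[_ _ 23 _ _], head=2, tail=3, size=1
write(51): buf=[_ _ 23 51 _], head=2, tail=4, size=2
read(): buf=[_ _ _ 51 _], head=3, tail=4, size=1

Answer: _ _ _ 51 _
3
4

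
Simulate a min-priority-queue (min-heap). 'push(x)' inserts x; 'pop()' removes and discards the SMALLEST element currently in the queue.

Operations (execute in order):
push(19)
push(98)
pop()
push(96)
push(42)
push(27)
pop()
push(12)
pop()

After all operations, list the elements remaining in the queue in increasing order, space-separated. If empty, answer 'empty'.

push(19): heap contents = [19]
push(98): heap contents = [19, 98]
pop() → 19: heap contents = [98]
push(96): heap contents = [96, 98]
push(42): heap contents = [42, 96, 98]
push(27): heap contents = [27, 42, 96, 98]
pop() → 27: heap contents = [42, 96, 98]
push(12): heap contents = [12, 42, 96, 98]
pop() → 12: heap contents = [42, 96, 98]

Answer: 42 96 98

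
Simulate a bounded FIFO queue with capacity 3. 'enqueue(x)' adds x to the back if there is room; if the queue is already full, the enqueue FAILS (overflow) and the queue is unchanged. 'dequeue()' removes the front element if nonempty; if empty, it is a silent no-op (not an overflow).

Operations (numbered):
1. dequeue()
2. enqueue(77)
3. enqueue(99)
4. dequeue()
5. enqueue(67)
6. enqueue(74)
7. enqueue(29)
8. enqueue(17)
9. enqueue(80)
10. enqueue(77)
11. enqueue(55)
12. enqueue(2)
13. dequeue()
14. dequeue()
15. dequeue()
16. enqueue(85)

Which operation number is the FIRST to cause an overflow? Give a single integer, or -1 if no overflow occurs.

Answer: 7

Derivation:
1. dequeue(): empty, no-op, size=0
2. enqueue(77): size=1
3. enqueue(99): size=2
4. dequeue(): size=1
5. enqueue(67): size=2
6. enqueue(74): size=3
7. enqueue(29): size=3=cap → OVERFLOW (fail)
8. enqueue(17): size=3=cap → OVERFLOW (fail)
9. enqueue(80): size=3=cap → OVERFLOW (fail)
10. enqueue(77): size=3=cap → OVERFLOW (fail)
11. enqueue(55): size=3=cap → OVERFLOW (fail)
12. enqueue(2): size=3=cap → OVERFLOW (fail)
13. dequeue(): size=2
14. dequeue(): size=1
15. dequeue(): size=0
16. enqueue(85): size=1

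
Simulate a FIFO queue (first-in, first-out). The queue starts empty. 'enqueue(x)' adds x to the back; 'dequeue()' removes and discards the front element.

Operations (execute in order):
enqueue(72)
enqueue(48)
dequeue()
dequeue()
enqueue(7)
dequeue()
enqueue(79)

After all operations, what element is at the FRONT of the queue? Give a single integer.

Answer: 79

Derivation:
enqueue(72): queue = [72]
enqueue(48): queue = [72, 48]
dequeue(): queue = [48]
dequeue(): queue = []
enqueue(7): queue = [7]
dequeue(): queue = []
enqueue(79): queue = [79]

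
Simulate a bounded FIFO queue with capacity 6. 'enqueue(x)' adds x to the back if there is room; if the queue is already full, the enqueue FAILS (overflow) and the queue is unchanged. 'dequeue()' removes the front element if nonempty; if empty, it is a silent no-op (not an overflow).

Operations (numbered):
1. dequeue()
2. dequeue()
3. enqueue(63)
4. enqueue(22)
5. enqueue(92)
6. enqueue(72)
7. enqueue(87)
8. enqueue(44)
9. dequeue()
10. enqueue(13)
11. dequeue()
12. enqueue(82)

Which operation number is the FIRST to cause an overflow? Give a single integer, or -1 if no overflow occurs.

Answer: -1

Derivation:
1. dequeue(): empty, no-op, size=0
2. dequeue(): empty, no-op, size=0
3. enqueue(63): size=1
4. enqueue(22): size=2
5. enqueue(92): size=3
6. enqueue(72): size=4
7. enqueue(87): size=5
8. enqueue(44): size=6
9. dequeue(): size=5
10. enqueue(13): size=6
11. dequeue(): size=5
12. enqueue(82): size=6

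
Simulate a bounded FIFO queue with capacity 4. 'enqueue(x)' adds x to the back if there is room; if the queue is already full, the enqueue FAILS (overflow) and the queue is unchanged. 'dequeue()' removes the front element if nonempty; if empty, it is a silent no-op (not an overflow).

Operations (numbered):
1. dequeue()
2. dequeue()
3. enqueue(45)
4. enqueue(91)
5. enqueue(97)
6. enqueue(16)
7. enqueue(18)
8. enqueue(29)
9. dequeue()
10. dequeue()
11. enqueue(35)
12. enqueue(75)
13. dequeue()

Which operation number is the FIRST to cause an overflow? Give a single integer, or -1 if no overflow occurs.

1. dequeue(): empty, no-op, size=0
2. dequeue(): empty, no-op, size=0
3. enqueue(45): size=1
4. enqueue(91): size=2
5. enqueue(97): size=3
6. enqueue(16): size=4
7. enqueue(18): size=4=cap → OVERFLOW (fail)
8. enqueue(29): size=4=cap → OVERFLOW (fail)
9. dequeue(): size=3
10. dequeue(): size=2
11. enqueue(35): size=3
12. enqueue(75): size=4
13. dequeue(): size=3

Answer: 7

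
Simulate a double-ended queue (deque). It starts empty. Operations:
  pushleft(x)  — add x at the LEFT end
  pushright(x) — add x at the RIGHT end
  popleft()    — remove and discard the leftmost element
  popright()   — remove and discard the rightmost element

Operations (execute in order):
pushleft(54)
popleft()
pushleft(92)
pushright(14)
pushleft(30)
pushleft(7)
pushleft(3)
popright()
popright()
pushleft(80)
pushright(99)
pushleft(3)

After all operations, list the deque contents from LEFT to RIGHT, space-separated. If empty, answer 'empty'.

pushleft(54): [54]
popleft(): []
pushleft(92): [92]
pushright(14): [92, 14]
pushleft(30): [30, 92, 14]
pushleft(7): [7, 30, 92, 14]
pushleft(3): [3, 7, 30, 92, 14]
popright(): [3, 7, 30, 92]
popright(): [3, 7, 30]
pushleft(80): [80, 3, 7, 30]
pushright(99): [80, 3, 7, 30, 99]
pushleft(3): [3, 80, 3, 7, 30, 99]

Answer: 3 80 3 7 30 99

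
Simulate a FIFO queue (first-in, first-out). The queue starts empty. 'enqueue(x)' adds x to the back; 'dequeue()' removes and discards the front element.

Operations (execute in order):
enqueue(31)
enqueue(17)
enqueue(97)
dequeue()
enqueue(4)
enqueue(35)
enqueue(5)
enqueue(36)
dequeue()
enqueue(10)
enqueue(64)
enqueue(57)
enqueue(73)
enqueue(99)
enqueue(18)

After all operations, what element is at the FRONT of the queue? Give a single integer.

enqueue(31): queue = [31]
enqueue(17): queue = [31, 17]
enqueue(97): queue = [31, 17, 97]
dequeue(): queue = [17, 97]
enqueue(4): queue = [17, 97, 4]
enqueue(35): queue = [17, 97, 4, 35]
enqueue(5): queue = [17, 97, 4, 35, 5]
enqueue(36): queue = [17, 97, 4, 35, 5, 36]
dequeue(): queue = [97, 4, 35, 5, 36]
enqueue(10): queue = [97, 4, 35, 5, 36, 10]
enqueue(64): queue = [97, 4, 35, 5, 36, 10, 64]
enqueue(57): queue = [97, 4, 35, 5, 36, 10, 64, 57]
enqueue(73): queue = [97, 4, 35, 5, 36, 10, 64, 57, 73]
enqueue(99): queue = [97, 4, 35, 5, 36, 10, 64, 57, 73, 99]
enqueue(18): queue = [97, 4, 35, 5, 36, 10, 64, 57, 73, 99, 18]

Answer: 97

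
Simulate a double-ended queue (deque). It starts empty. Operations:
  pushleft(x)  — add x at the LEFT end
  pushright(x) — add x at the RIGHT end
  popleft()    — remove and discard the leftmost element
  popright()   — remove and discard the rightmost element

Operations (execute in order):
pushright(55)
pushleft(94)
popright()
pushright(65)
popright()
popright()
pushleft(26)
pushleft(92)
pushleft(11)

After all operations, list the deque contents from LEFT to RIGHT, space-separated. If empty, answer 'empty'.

pushright(55): [55]
pushleft(94): [94, 55]
popright(): [94]
pushright(65): [94, 65]
popright(): [94]
popright(): []
pushleft(26): [26]
pushleft(92): [92, 26]
pushleft(11): [11, 92, 26]

Answer: 11 92 26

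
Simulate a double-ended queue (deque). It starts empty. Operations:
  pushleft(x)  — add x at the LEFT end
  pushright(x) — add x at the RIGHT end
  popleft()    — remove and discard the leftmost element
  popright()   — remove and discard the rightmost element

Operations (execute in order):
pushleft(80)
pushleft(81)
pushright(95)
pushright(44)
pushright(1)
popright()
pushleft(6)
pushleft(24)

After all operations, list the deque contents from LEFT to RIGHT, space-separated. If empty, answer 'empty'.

Answer: 24 6 81 80 95 44

Derivation:
pushleft(80): [80]
pushleft(81): [81, 80]
pushright(95): [81, 80, 95]
pushright(44): [81, 80, 95, 44]
pushright(1): [81, 80, 95, 44, 1]
popright(): [81, 80, 95, 44]
pushleft(6): [6, 81, 80, 95, 44]
pushleft(24): [24, 6, 81, 80, 95, 44]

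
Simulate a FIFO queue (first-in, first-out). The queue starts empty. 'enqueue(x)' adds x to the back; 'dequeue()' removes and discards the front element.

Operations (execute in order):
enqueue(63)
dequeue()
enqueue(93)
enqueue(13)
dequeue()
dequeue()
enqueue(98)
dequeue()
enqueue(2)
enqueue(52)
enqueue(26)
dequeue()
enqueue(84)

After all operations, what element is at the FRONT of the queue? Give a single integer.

Answer: 52

Derivation:
enqueue(63): queue = [63]
dequeue(): queue = []
enqueue(93): queue = [93]
enqueue(13): queue = [93, 13]
dequeue(): queue = [13]
dequeue(): queue = []
enqueue(98): queue = [98]
dequeue(): queue = []
enqueue(2): queue = [2]
enqueue(52): queue = [2, 52]
enqueue(26): queue = [2, 52, 26]
dequeue(): queue = [52, 26]
enqueue(84): queue = [52, 26, 84]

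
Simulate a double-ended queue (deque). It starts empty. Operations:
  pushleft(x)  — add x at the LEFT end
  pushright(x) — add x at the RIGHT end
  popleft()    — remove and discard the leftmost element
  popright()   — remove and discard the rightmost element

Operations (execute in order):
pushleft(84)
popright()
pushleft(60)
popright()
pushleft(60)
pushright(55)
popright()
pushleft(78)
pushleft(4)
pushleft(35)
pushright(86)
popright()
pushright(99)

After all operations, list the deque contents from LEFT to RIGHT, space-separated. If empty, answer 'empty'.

Answer: 35 4 78 60 99

Derivation:
pushleft(84): [84]
popright(): []
pushleft(60): [60]
popright(): []
pushleft(60): [60]
pushright(55): [60, 55]
popright(): [60]
pushleft(78): [78, 60]
pushleft(4): [4, 78, 60]
pushleft(35): [35, 4, 78, 60]
pushright(86): [35, 4, 78, 60, 86]
popright(): [35, 4, 78, 60]
pushright(99): [35, 4, 78, 60, 99]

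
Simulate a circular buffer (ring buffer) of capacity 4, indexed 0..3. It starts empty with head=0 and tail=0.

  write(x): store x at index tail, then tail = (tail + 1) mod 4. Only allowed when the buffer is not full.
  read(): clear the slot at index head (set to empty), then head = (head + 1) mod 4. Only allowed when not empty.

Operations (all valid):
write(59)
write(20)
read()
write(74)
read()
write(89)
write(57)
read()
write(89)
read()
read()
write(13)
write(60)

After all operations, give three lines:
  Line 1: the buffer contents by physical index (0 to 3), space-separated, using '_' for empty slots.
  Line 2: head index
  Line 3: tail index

Answer: _ 89 13 60
1
0

Derivation:
write(59): buf=[59 _ _ _], head=0, tail=1, size=1
write(20): buf=[59 20 _ _], head=0, tail=2, size=2
read(): buf=[_ 20 _ _], head=1, tail=2, size=1
write(74): buf=[_ 20 74 _], head=1, tail=3, size=2
read(): buf=[_ _ 74 _], head=2, tail=3, size=1
write(89): buf=[_ _ 74 89], head=2, tail=0, size=2
write(57): buf=[57 _ 74 89], head=2, tail=1, size=3
read(): buf=[57 _ _ 89], head=3, tail=1, size=2
write(89): buf=[57 89 _ 89], head=3, tail=2, size=3
read(): buf=[57 89 _ _], head=0, tail=2, size=2
read(): buf=[_ 89 _ _], head=1, tail=2, size=1
write(13): buf=[_ 89 13 _], head=1, tail=3, size=2
write(60): buf=[_ 89 13 60], head=1, tail=0, size=3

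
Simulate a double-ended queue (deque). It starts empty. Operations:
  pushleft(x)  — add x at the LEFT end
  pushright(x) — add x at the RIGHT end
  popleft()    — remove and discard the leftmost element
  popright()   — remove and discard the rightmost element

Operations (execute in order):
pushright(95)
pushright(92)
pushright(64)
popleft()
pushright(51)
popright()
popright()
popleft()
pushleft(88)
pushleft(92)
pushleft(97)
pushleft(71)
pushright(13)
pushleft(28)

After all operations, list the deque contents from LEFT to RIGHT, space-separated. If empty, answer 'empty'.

pushright(95): [95]
pushright(92): [95, 92]
pushright(64): [95, 92, 64]
popleft(): [92, 64]
pushright(51): [92, 64, 51]
popright(): [92, 64]
popright(): [92]
popleft(): []
pushleft(88): [88]
pushleft(92): [92, 88]
pushleft(97): [97, 92, 88]
pushleft(71): [71, 97, 92, 88]
pushright(13): [71, 97, 92, 88, 13]
pushleft(28): [28, 71, 97, 92, 88, 13]

Answer: 28 71 97 92 88 13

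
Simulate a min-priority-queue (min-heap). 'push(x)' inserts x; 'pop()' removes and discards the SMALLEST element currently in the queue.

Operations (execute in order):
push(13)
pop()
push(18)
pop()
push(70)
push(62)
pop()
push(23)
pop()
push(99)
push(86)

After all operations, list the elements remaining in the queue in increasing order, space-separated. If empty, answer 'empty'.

Answer: 70 86 99

Derivation:
push(13): heap contents = [13]
pop() → 13: heap contents = []
push(18): heap contents = [18]
pop() → 18: heap contents = []
push(70): heap contents = [70]
push(62): heap contents = [62, 70]
pop() → 62: heap contents = [70]
push(23): heap contents = [23, 70]
pop() → 23: heap contents = [70]
push(99): heap contents = [70, 99]
push(86): heap contents = [70, 86, 99]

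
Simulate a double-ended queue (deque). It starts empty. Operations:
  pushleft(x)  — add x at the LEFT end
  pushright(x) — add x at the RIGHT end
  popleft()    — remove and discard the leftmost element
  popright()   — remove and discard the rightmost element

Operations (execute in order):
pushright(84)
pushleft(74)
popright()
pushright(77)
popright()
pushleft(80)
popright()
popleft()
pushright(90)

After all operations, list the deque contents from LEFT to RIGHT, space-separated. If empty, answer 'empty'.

Answer: 90

Derivation:
pushright(84): [84]
pushleft(74): [74, 84]
popright(): [74]
pushright(77): [74, 77]
popright(): [74]
pushleft(80): [80, 74]
popright(): [80]
popleft(): []
pushright(90): [90]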